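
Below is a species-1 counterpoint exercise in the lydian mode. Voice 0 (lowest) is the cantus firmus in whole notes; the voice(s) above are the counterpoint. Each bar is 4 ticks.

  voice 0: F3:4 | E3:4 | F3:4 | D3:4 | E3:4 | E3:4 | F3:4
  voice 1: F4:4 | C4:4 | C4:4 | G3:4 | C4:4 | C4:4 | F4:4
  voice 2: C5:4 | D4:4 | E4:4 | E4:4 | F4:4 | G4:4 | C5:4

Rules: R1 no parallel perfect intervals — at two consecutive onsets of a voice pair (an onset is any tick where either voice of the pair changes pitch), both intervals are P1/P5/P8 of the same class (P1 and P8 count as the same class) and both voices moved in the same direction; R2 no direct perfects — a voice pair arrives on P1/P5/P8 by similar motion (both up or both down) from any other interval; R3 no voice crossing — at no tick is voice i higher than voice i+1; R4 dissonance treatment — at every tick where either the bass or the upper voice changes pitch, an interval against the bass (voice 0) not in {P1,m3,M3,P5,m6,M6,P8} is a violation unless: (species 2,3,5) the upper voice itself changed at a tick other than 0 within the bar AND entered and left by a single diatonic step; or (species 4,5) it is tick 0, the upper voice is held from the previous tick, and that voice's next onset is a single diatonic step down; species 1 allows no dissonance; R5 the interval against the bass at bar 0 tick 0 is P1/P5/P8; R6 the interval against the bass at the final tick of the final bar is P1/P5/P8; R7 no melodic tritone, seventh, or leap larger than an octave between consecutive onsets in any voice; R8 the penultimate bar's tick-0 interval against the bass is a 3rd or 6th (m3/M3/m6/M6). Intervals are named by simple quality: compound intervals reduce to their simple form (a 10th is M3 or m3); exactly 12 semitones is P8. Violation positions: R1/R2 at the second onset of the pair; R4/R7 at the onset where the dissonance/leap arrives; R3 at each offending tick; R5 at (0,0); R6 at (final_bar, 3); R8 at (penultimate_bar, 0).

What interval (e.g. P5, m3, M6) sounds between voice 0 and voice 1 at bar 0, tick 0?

P8

voice 0=F3 voice 1=F4 -> P8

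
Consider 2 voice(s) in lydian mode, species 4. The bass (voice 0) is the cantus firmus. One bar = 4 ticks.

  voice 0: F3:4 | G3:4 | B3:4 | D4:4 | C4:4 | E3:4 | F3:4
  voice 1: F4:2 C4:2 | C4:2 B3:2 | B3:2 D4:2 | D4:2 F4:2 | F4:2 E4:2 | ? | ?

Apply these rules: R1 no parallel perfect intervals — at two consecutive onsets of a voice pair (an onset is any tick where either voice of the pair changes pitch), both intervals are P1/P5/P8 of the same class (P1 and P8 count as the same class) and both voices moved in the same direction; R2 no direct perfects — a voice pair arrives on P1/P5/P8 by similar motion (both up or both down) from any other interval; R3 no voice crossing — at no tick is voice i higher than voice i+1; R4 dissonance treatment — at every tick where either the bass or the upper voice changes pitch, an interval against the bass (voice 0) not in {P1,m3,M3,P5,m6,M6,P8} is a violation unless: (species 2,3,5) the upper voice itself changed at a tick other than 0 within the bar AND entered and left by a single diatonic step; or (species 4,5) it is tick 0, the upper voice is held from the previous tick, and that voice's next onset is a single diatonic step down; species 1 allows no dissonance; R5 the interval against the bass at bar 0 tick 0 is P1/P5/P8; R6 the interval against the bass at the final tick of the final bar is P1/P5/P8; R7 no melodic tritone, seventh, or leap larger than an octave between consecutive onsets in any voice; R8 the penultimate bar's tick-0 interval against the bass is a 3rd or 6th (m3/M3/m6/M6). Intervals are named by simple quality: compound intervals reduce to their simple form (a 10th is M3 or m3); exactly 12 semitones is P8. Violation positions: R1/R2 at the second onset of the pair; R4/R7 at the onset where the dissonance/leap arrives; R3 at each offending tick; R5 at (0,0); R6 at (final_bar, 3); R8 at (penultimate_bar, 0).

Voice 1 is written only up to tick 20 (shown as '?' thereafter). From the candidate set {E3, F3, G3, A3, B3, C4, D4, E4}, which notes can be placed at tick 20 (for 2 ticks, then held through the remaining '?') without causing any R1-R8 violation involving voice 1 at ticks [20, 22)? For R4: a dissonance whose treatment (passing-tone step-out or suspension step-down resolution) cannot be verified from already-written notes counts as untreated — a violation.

{C4, G3}

E3: violates R2,R8
F3: violates R4,R7,R8
G3: legal
A3: violates R4,R8
B3: violates R2,R8
C4: legal
D4: violates R4,R8
E4: violates R8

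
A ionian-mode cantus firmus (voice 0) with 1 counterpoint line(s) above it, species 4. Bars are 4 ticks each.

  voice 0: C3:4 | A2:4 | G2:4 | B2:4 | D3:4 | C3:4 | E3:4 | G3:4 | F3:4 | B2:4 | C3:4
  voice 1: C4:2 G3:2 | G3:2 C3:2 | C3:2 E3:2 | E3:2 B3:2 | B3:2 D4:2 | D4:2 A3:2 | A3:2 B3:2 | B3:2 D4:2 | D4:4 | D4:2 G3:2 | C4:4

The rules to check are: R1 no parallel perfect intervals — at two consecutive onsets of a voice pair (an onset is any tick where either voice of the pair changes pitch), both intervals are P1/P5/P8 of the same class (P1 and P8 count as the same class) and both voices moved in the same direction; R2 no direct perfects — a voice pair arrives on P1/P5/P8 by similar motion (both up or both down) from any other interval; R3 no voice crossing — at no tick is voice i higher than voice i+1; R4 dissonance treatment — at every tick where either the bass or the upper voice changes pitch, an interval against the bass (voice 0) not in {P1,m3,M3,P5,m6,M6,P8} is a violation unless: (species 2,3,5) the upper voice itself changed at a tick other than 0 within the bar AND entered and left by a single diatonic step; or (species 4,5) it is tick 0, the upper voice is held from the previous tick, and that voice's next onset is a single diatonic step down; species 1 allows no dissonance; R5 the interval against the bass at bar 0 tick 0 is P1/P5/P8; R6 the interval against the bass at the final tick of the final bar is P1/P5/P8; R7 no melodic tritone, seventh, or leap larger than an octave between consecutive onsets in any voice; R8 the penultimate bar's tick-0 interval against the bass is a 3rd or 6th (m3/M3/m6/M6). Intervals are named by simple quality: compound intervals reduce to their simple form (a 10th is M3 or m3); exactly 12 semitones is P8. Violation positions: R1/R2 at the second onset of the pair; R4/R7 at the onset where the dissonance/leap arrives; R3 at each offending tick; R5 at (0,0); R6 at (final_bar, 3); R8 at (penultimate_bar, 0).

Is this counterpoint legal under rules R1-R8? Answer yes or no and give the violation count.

No (7 violations)

bar 0: v0=C3 v1=C4 (P8)
bar 1: v0=A2 v1=G3 (m7)
bar 2: v0=G2 v1=C3 (P4)
bar 3: v0=B2 v1=E3 (P4)
bar 4: v0=D3 v1=B3 (M6)
bar 5: v0=C3 v1=D4 (M2)
bar 6: v0=E3 v1=A3 (P4)
bar 7: v0=G3 v1=B3 (M3)
bar 8: v0=F3 v1=D4 (M6)
bar 9: v0=B2 v1=D4 (m3)
bar 10: v0=C3 v1=C4 (P8)
  R4 @ bar1.0: A2/G3 m7 untreated
  R4 @ bar2.0: G2/C3 P4 untreated
  R4 @ bar3.0: B2/E3 P4 untreated
  R4 @ bar5.0: C3/D4 M2 untreated
  R4 @ bar6.0: E3/A3 P4 untreated
  R7 @ bar9.0: F3->B2 leap 6st
  R2 @ bar10.0: B2/G3 m6 -> C3/C4 P8 similar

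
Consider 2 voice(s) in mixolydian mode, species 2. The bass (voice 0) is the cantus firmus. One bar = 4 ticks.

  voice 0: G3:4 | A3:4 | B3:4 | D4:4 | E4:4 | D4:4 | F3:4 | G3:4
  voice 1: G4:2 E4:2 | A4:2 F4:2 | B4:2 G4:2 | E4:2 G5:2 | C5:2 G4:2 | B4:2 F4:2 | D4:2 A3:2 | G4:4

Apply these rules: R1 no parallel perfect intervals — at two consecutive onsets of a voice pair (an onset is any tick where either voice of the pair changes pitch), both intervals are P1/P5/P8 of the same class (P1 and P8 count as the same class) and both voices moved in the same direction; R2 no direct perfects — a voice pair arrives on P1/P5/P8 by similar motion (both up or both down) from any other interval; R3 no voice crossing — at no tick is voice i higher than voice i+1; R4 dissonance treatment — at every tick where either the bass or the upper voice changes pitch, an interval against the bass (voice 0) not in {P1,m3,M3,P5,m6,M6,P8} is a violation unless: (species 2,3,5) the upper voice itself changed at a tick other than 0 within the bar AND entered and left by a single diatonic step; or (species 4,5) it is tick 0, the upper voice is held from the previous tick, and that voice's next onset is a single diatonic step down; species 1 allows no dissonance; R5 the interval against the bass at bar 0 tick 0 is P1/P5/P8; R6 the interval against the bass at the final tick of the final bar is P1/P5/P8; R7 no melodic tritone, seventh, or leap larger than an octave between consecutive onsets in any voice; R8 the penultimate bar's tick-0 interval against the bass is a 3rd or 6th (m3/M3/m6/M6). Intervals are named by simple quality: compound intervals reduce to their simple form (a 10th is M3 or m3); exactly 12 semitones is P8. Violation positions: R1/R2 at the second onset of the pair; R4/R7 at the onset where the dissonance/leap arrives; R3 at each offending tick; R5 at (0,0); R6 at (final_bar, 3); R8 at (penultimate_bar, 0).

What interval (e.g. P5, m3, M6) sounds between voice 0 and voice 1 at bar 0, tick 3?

voice 0=G3 voice 1=E4 -> M6

M6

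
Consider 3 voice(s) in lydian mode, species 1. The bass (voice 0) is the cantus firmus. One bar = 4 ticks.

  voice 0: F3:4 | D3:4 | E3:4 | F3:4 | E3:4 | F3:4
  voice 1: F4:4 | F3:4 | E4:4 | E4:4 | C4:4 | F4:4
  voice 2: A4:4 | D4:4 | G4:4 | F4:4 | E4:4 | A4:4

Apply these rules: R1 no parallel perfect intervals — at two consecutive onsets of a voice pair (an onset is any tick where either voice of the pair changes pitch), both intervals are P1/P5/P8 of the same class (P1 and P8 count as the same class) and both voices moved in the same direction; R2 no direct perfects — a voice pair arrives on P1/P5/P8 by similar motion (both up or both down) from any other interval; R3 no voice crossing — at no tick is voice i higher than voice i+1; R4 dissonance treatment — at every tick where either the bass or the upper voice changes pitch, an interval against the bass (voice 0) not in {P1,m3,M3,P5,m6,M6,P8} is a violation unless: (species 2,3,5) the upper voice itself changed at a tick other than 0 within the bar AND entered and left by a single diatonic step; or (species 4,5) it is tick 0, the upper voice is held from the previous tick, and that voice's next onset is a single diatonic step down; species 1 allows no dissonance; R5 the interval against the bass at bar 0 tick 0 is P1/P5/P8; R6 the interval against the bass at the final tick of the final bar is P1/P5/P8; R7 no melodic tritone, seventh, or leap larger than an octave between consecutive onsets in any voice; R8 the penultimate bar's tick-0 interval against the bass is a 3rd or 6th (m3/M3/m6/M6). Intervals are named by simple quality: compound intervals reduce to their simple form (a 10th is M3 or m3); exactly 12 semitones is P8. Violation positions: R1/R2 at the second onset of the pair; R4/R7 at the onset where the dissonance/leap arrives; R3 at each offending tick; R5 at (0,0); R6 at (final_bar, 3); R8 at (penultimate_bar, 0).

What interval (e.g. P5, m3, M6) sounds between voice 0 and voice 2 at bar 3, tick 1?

voice 0=F3 voice 2=F4 -> P8

P8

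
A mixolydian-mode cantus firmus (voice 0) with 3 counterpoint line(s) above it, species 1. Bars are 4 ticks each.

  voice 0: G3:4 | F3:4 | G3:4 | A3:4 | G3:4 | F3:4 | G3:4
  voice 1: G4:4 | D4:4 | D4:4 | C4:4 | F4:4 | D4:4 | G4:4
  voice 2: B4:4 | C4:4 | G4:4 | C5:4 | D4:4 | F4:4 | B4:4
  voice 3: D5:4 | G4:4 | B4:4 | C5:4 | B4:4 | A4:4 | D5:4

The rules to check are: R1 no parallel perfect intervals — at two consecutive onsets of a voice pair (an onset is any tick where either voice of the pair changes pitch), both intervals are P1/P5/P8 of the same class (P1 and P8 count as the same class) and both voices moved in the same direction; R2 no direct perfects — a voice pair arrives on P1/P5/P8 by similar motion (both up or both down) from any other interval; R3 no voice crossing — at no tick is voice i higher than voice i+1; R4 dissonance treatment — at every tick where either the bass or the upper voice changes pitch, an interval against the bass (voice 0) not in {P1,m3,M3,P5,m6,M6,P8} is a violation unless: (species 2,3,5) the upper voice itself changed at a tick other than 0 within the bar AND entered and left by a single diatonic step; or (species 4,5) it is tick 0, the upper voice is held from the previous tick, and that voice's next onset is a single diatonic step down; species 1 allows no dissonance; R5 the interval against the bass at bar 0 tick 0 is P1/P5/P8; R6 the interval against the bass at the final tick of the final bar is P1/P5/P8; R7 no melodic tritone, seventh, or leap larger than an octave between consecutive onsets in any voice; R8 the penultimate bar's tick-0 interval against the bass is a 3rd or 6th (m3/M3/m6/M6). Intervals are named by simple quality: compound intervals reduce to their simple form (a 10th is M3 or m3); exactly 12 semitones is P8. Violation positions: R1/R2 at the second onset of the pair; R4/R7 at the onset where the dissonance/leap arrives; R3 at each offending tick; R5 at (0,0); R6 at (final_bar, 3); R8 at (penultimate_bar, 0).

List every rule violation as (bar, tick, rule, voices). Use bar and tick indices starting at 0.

bar 0: v0=G3 v1=G4 v2=B4 v3=D5 downbeat P5
bar 1: v0=F3 v1=D4 v2=C4 v3=G4 downbeat M2
bar 2: v0=G3 v1=D4 v2=G4 v3=B4 downbeat M3
bar 3: v0=A3 v1=C4 v2=C5 v3=C5 downbeat m3
bar 4: v0=G3 v1=F4 v2=D4 v3=B4 downbeat M3
bar 5: v0=F3 v1=D4 v2=F4 v3=A4 downbeat M3
bar 6: v0=G3 v1=G4 v2=B4 v3=D5 downbeat P5
  -> R5 @ bar 0 tick 0 v(0, 2): opens on M3
  -> R2 @ bar 1 tick 0 v(0, 2): G3/B4 M3 -> F3/C4 P5 similar
  -> R2 @ bar 1 tick 0 v(2, 3): B4/D5 m3 -> C4/G4 P5 similar
  -> R3 @ bar 1 tick 0 v(1, 2): D4 above C4
  -> R4 @ bar 1 tick 0 v(0, 3): F3/G4 M2 untreated
  -> R7 @ bar 1 tick 0 v(2,): B4->C4 leap 11st
  -> R3 @ bar 1 tick 1 v(1, 2): D4 above C4
  -> R3 @ bar 1 tick 2 v(1, 2): D4 above C4
  -> R3 @ bar 1 tick 3 v(1, 2): D4 above C4
  -> R2 @ bar 2 tick 0 v(0, 2): F3/C4 P5 -> G3/G4 P8 similar
  -> R2 @ bar 3 tick 0 v(2, 3): G4/B4 M3 -> C5/C5 P1 similar
  -> R2 @ bar 4 tick 0 v(0, 2): A3/C5 m3 -> G3/D4 P5 similar
  -> R3 @ bar 4 tick 0 v(1, 2): F4 above D4
  -> R4 @ bar 4 tick 0 v(0, 1): G3/F4 m7 untreated
  -> R7 @ bar 4 tick 0 v(2,): C5->D4 leap 10st
  -> R3 @ bar 4 tick 1 v(1, 2): F4 above D4
  -> R3 @ bar 4 tick 2 v(1, 2): F4 above D4
  -> R3 @ bar 4 tick 3 v(1, 2): F4 above D4
  -> R2 @ bar 5 tick 0 v(1, 3): F4/B4 TT -> D4/A4 P5 similar
  -> R8 @ bar 5 tick 0 v(0, 2): penult P8 not 3rd/6th
  -> R1 @ bar 6 tick 0 v(1, 3): D4/A4 P5 -> G4/D5 P5 similar
  -> R2 @ bar 6 tick 0 v(0, 1): F3/D4 M6 -> G3/G4 P8 similar
  -> R2 @ bar 6 tick 0 v(0, 3): F3/A4 M3 -> G3/D5 P5 similar
  -> R7 @ bar 6 tick 0 v(2,): F4->B4 leap 6st
  -> R6 @ bar 6 tick 3 v(0, 2): closes on M3

(0, 0, R5, (0, 2))
(1, 0, R2, (0, 2))
(1, 0, R2, (2, 3))
(1, 0, R3, (1, 2))
(1, 0, R4, (0, 3))
(1, 0, R7, (2,))
(1, 1, R3, (1, 2))
(1, 2, R3, (1, 2))
(1, 3, R3, (1, 2))
(2, 0, R2, (0, 2))
(3, 0, R2, (2, 3))
(4, 0, R2, (0, 2))
(4, 0, R3, (1, 2))
(4, 0, R4, (0, 1))
(4, 0, R7, (2,))
(4, 1, R3, (1, 2))
(4, 2, R3, (1, 2))
(4, 3, R3, (1, 2))
(5, 0, R2, (1, 3))
(5, 0, R8, (0, 2))
(6, 0, R1, (1, 3))
(6, 0, R2, (0, 1))
(6, 0, R2, (0, 3))
(6, 0, R7, (2,))
(6, 3, R6, (0, 2))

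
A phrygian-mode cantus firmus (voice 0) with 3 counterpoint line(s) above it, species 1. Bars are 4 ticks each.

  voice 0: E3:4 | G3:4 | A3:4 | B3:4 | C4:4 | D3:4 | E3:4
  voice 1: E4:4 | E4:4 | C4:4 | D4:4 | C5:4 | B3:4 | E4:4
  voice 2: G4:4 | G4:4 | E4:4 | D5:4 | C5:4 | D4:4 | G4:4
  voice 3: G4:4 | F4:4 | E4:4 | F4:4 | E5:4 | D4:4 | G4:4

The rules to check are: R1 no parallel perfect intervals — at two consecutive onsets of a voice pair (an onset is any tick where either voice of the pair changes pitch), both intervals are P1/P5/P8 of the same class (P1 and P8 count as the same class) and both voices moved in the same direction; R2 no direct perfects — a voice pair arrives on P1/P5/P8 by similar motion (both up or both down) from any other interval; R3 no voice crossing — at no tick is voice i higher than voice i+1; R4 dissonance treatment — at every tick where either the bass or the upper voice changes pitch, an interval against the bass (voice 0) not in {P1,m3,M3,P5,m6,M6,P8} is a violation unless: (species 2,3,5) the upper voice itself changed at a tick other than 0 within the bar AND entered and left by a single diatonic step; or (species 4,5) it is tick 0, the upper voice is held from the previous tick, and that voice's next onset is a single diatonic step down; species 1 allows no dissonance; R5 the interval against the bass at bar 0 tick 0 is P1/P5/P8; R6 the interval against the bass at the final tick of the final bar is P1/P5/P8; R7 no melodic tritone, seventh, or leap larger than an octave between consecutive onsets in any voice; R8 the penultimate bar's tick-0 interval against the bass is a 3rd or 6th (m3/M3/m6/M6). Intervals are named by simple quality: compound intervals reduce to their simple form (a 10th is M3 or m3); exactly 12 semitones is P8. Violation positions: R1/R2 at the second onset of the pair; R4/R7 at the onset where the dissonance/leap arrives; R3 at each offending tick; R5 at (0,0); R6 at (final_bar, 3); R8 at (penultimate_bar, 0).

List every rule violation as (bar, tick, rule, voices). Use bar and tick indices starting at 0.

bar 0: v0=E3 v1=E4 v2=G4 v3=G4 downbeat m3
bar 1: v0=G3 v1=E4 v2=G4 v3=F4 downbeat m7
bar 2: v0=A3 v1=C4 v2=E4 v3=E4 downbeat P5
bar 3: v0=B3 v1=D4 v2=D5 v3=F4 downbeat TT
bar 4: v0=C4 v1=C5 v2=C5 v3=E5 downbeat M3
bar 5: v0=D3 v1=B3 v2=D4 v3=D4 downbeat P8
bar 6: v0=E3 v1=E4 v2=G4 v3=G4 downbeat m3
  -> R5 @ bar 0 tick 0 v(0, 2): opens on m3
  -> R5 @ bar 0 tick 0 v(0, 3): opens on m3
  -> R3 @ bar 1 tick 0 v(2, 3): G4 above F4
  -> R4 @ bar 1 tick 0 v(0, 3): G3/F4 m7 untreated
  -> R3 @ bar 1 tick 1 v(2, 3): G4 above F4
  -> R3 @ bar 1 tick 2 v(2, 3): G4 above F4
  -> R3 @ bar 1 tick 3 v(2, 3): G4 above F4
  -> R2 @ bar 2 tick 0 v(2, 3): G4/F4 M2 -> E4/E4 P1 similar
  -> R2 @ bar 3 tick 0 v(1, 2): C4/E4 M3 -> D4/D5 P8 similar
  -> R3 @ bar 3 tick 0 v(2, 3): D5 above F4
  -> R4 @ bar 3 tick 0 v(0, 3): B3/F4 TT untreated
  -> R7 @ bar 3 tick 0 v(2,): E4->D5 leap 10st
  -> R3 @ bar 3 tick 1 v(2, 3): D5 above F4
  -> R3 @ bar 3 tick 2 v(2, 3): D5 above F4
  -> R3 @ bar 3 tick 3 v(2, 3): D5 above F4
  -> R2 @ bar 4 tick 0 v(0, 1): B3/D4 m3 -> C4/C5 P8 similar
  -> R7 @ bar 4 tick 0 v(1,): D4->C5 leap 10st
  -> R7 @ bar 4 tick 0 v(3,): F4->E5 leap 11st
  -> R1 @ bar 5 tick 0 v(0, 2): C4/C5 P8 -> D3/D4 P8 similar
  -> R2 @ bar 5 tick 0 v(0, 3): C4/E5 M3 -> D3/D4 P8 similar
  -> R2 @ bar 5 tick 0 v(2, 3): C5/E5 M3 -> D4/D4 P1 similar
  -> R7 @ bar 5 tick 0 v(0,): C4->D3 leap 10st
  -> R7 @ bar 5 tick 0 v(1,): C5->B3 leap 13st
  -> R7 @ bar 5 tick 0 v(2,): C5->D4 leap 10st
  -> R7 @ bar 5 tick 0 v(3,): E5->D4 leap 14st
  -> R8 @ bar 5 tick 0 v(0, 2): penult P8 not 3rd/6th
  -> R8 @ bar 5 tick 0 v(0, 3): penult P8 not 3rd/6th
  -> R1 @ bar 6 tick 0 v(2, 3): D4/D4 P1 -> G4/G4 P1 similar
  -> R2 @ bar 6 tick 0 v(0, 1): D3/B3 M6 -> E3/E4 P8 similar
  -> R6 @ bar 6 tick 3 v(0, 2): closes on m3
  -> R6 @ bar 6 tick 3 v(0, 3): closes on m3

(0, 0, R5, (0, 2))
(0, 0, R5, (0, 3))
(1, 0, R3, (2, 3))
(1, 0, R4, (0, 3))
(1, 1, R3, (2, 3))
(1, 2, R3, (2, 3))
(1, 3, R3, (2, 3))
(2, 0, R2, (2, 3))
(3, 0, R2, (1, 2))
(3, 0, R3, (2, 3))
(3, 0, R4, (0, 3))
(3, 0, R7, (2,))
(3, 1, R3, (2, 3))
(3, 2, R3, (2, 3))
(3, 3, R3, (2, 3))
(4, 0, R2, (0, 1))
(4, 0, R7, (1,))
(4, 0, R7, (3,))
(5, 0, R1, (0, 2))
(5, 0, R2, (0, 3))
(5, 0, R2, (2, 3))
(5, 0, R7, (0,))
(5, 0, R7, (1,))
(5, 0, R7, (2,))
(5, 0, R7, (3,))
(5, 0, R8, (0, 2))
(5, 0, R8, (0, 3))
(6, 0, R1, (2, 3))
(6, 0, R2, (0, 1))
(6, 3, R6, (0, 2))
(6, 3, R6, (0, 3))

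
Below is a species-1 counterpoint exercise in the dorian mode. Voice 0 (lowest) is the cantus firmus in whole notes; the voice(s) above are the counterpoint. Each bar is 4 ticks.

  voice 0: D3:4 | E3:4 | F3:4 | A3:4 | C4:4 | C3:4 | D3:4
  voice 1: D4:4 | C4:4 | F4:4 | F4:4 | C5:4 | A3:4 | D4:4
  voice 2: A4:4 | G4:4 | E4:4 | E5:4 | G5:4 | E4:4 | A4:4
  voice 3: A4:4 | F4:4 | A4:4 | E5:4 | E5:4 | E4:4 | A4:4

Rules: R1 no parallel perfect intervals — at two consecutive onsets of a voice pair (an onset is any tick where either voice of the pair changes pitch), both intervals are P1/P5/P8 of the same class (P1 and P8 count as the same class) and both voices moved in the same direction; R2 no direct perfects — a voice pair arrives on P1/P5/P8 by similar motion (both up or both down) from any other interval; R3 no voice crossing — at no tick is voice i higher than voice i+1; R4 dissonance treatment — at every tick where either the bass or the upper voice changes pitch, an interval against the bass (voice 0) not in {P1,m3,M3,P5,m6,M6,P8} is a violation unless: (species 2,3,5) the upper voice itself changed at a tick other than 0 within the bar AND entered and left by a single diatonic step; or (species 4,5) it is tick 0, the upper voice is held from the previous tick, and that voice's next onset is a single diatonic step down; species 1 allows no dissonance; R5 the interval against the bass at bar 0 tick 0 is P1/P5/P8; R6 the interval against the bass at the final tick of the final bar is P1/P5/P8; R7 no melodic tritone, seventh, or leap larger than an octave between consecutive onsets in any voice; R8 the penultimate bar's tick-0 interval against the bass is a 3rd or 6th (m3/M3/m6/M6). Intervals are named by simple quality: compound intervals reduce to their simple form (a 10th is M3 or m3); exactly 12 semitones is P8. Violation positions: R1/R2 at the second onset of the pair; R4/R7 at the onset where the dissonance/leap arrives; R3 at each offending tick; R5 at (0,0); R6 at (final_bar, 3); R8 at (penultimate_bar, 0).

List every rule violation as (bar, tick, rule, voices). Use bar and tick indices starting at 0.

(1, 0, R1, (1, 2))
(1, 0, R3, (2, 3))
(1, 0, R4, (0, 3))
(1, 1, R3, (2, 3))
(1, 2, R3, (2, 3))
(1, 3, R3, (2, 3))
(2, 0, R2, (0, 1))
(2, 0, R3, (1, 2))
(2, 0, R4, (0, 2))
(2, 1, R3, (1, 2))
(2, 2, R3, (1, 2))
(2, 3, R3, (1, 2))
(3, 0, R2, (0, 2))
(3, 0, R2, (0, 3))
(3, 0, R2, (2, 3))
(4, 0, R1, (0, 2))
(4, 0, R2, (0, 1))
(4, 0, R2, (1, 2))
(4, 0, R3, (2, 3))
(4, 1, R3, (2, 3))
(4, 2, R3, (2, 3))
(4, 3, R3, (2, 3))
(5, 0, R1, (1, 2))
(5, 0, R2, (1, 3))
(5, 0, R2, (2, 3))
(5, 0, R7, (1,))
(5, 0, R7, (2,))
(6, 0, R1, (1, 2))
(6, 0, R1, (1, 3))
(6, 0, R1, (2, 3))
(6, 0, R2, (0, 1))
(6, 0, R2, (0, 2))
(6, 0, R2, (0, 3))

bar 0: v0=D3 v1=D4 v2=A4 v3=A4 downbeat P5
bar 1: v0=E3 v1=C4 v2=G4 v3=F4 downbeat m2
bar 2: v0=F3 v1=F4 v2=E4 v3=A4 downbeat M3
bar 3: v0=A3 v1=F4 v2=E5 v3=E5 downbeat P5
bar 4: v0=C4 v1=C5 v2=G5 v3=E5 downbeat M3
bar 5: v0=C3 v1=A3 v2=E4 v3=E4 downbeat M3
bar 6: v0=D3 v1=D4 v2=A4 v3=A4 downbeat P5
  -> R1 @ bar 1 tick 0 v(1, 2): D4/A4 P5 -> C4/G4 P5 similar
  -> R3 @ bar 1 tick 0 v(2, 3): G4 above F4
  -> R4 @ bar 1 tick 0 v(0, 3): E3/F4 m2 untreated
  -> R3 @ bar 1 tick 1 v(2, 3): G4 above F4
  -> R3 @ bar 1 tick 2 v(2, 3): G4 above F4
  -> R3 @ bar 1 tick 3 v(2, 3): G4 above F4
  -> R2 @ bar 2 tick 0 v(0, 1): E3/C4 m6 -> F3/F4 P8 similar
  -> R3 @ bar 2 tick 0 v(1, 2): F4 above E4
  -> R4 @ bar 2 tick 0 v(0, 2): F3/E4 M7 untreated
  -> R3 @ bar 2 tick 1 v(1, 2): F4 above E4
  -> R3 @ bar 2 tick 2 v(1, 2): F4 above E4
  -> R3 @ bar 2 tick 3 v(1, 2): F4 above E4
  -> R2 @ bar 3 tick 0 v(0, 2): F3/E4 M7 -> A3/E5 P5 similar
  -> R2 @ bar 3 tick 0 v(0, 3): F3/A4 M3 -> A3/E5 P5 similar
  -> R2 @ bar 3 tick 0 v(2, 3): E4/A4 P4 -> E5/E5 P1 similar
  -> R1 @ bar 4 tick 0 v(0, 2): A3/E5 P5 -> C4/G5 P5 similar
  -> R2 @ bar 4 tick 0 v(0, 1): A3/F4 m6 -> C4/C5 P8 similar
  -> R2 @ bar 4 tick 0 v(1, 2): F4/E5 M7 -> C5/G5 P5 similar
  -> R3 @ bar 4 tick 0 v(2, 3): G5 above E5
  -> R3 @ bar 4 tick 1 v(2, 3): G5 above E5
  -> R3 @ bar 4 tick 2 v(2, 3): G5 above E5
  -> R3 @ bar 4 tick 3 v(2, 3): G5 above E5
  -> R1 @ bar 5 tick 0 v(1, 2): C5/G5 P5 -> A3/E4 P5 similar
  -> R2 @ bar 5 tick 0 v(1, 3): C5/E5 M3 -> A3/E4 P5 similar
  -> R2 @ bar 5 tick 0 v(2, 3): G5/E5 m3 -> E4/E4 P1 similar
  -> R7 @ bar 5 tick 0 v(1,): C5->A3 leap 15st
  -> R7 @ bar 5 tick 0 v(2,): G5->E4 leap 15st
  -> R1 @ bar 6 tick 0 v(1, 2): A3/E4 P5 -> D4/A4 P5 similar
  -> R1 @ bar 6 tick 0 v(1, 3): A3/E4 P5 -> D4/A4 P5 similar
  -> R1 @ bar 6 tick 0 v(2, 3): E4/E4 P1 -> A4/A4 P1 similar
  -> R2 @ bar 6 tick 0 v(0, 1): C3/A3 M6 -> D3/D4 P8 similar
  -> R2 @ bar 6 tick 0 v(0, 2): C3/E4 M3 -> D3/A4 P5 similar
  -> R2 @ bar 6 tick 0 v(0, 3): C3/E4 M3 -> D3/A4 P5 similar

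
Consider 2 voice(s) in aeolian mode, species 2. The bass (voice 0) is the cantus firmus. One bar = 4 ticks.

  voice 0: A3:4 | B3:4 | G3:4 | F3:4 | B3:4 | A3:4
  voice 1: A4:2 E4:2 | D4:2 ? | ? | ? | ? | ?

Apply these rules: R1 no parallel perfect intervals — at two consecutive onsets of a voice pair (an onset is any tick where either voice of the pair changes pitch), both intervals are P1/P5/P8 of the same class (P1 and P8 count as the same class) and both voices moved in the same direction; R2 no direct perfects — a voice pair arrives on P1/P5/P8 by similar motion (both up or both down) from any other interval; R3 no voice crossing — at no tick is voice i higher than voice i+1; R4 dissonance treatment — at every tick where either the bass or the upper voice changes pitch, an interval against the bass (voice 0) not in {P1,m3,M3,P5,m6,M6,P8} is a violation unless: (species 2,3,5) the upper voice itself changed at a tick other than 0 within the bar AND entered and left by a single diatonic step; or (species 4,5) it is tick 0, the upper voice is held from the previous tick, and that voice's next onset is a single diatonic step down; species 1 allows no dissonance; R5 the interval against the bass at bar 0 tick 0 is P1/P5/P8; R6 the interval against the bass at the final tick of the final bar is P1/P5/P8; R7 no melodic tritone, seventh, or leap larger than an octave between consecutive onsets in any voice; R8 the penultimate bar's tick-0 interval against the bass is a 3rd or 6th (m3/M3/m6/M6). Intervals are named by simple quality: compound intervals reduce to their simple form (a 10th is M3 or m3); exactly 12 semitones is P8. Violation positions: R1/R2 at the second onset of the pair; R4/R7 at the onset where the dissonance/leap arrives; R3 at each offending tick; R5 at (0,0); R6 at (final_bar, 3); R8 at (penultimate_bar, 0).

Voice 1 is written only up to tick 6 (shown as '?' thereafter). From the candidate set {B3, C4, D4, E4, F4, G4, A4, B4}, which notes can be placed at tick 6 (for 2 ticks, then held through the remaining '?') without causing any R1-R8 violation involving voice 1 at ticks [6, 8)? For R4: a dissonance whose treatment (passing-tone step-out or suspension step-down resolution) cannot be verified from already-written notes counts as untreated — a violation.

{B3, B4, D4, G4}

B3: legal
C4: violates R4
D4: legal
E4: violates R4
F4: violates R4
G4: legal
A4: violates R4
B4: legal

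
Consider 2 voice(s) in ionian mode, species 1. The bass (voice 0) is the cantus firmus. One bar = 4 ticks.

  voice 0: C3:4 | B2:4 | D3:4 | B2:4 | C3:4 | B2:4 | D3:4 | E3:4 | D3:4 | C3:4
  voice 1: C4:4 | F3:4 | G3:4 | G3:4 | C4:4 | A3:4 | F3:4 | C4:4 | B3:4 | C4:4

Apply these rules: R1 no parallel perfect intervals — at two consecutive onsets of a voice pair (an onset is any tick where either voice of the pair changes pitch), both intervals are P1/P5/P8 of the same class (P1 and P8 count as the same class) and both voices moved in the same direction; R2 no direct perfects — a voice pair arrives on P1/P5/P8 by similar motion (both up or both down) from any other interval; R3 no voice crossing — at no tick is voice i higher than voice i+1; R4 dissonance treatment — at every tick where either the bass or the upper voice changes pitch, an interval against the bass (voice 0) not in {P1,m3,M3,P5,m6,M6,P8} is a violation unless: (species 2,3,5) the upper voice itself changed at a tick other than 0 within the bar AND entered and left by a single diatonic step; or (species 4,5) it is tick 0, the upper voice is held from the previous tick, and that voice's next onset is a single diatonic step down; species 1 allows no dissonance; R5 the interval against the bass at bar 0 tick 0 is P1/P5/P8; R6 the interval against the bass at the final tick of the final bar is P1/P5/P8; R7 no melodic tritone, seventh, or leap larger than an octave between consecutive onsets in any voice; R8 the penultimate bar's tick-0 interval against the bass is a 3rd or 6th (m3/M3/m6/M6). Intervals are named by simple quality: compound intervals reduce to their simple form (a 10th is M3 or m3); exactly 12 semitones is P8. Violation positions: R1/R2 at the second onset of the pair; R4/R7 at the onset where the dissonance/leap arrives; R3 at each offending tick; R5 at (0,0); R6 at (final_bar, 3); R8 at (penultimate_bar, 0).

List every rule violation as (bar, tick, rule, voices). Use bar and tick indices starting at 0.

(1, 0, R4, (0, 1))
(2, 0, R4, (0, 1))
(4, 0, R2, (0, 1))
(5, 0, R4, (0, 1))

bar 0: v0=C3 v1=C4 downbeat P8
bar 1: v0=B2 v1=F3 downbeat TT
bar 2: v0=D3 v1=G3 downbeat P4
bar 3: v0=B2 v1=G3 downbeat m6
bar 4: v0=C3 v1=C4 downbeat P8
bar 5: v0=B2 v1=A3 downbeat m7
bar 6: v0=D3 v1=F3 downbeat m3
bar 7: v0=E3 v1=C4 downbeat m6
bar 8: v0=D3 v1=B3 downbeat M6
bar 9: v0=C3 v1=C4 downbeat P8
  -> R4 @ bar 1 tick 0 v(0, 1): B2/F3 TT untreated
  -> R4 @ bar 2 tick 0 v(0, 1): D3/G3 P4 untreated
  -> R2 @ bar 4 tick 0 v(0, 1): B2/G3 m6 -> C3/C4 P8 similar
  -> R4 @ bar 5 tick 0 v(0, 1): B2/A3 m7 untreated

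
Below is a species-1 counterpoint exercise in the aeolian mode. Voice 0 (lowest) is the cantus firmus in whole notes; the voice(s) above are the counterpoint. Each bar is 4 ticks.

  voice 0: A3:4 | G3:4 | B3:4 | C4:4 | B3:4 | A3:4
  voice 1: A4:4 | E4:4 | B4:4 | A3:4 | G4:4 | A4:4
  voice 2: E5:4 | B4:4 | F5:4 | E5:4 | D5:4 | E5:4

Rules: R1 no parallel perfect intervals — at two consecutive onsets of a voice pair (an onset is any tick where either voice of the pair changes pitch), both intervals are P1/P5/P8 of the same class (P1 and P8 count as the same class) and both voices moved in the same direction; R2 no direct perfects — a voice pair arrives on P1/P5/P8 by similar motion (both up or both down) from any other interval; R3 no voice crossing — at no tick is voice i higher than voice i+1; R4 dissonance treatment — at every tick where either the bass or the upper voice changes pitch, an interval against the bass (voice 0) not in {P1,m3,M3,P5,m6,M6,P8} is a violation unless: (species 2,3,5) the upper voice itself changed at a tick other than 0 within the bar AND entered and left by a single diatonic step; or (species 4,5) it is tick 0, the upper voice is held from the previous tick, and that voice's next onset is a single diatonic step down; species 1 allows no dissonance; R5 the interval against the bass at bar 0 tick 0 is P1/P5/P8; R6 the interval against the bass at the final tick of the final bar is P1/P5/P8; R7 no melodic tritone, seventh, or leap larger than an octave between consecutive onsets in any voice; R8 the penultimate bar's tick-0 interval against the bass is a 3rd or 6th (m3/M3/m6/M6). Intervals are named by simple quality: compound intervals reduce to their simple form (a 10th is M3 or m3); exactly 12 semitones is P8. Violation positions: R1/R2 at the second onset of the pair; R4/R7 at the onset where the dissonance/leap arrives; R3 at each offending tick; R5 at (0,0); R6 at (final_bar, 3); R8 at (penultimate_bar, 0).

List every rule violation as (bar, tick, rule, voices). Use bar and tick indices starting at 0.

bar 0: v0=A3 v1=A4 v2=E5 downbeat P5
bar 1: v0=G3 v1=E4 v2=B4 downbeat M3
bar 2: v0=B3 v1=B4 v2=F5 downbeat TT
bar 3: v0=C4 v1=A3 v2=E5 downbeat M3
bar 4: v0=B3 v1=G4 v2=D5 downbeat m3
bar 5: v0=A3 v1=A4 v2=E5 downbeat P5
  -> R1 @ bar 1 tick 0 v(1, 2): A4/E5 P5 -> E4/B4 P5 similar
  -> R2 @ bar 2 tick 0 v(0, 1): G3/E4 M6 -> B3/B4 P8 similar
  -> R4 @ bar 2 tick 0 v(0, 2): B3/F5 TT untreated
  -> R7 @ bar 2 tick 0 v(2,): B4->F5 leap 6st
  -> R2 @ bar 3 tick 0 v(1, 2): B4/F5 TT -> A3/E5 P5 similar
  -> R3 @ bar 3 tick 0 v(0, 1): C4 above A3
  -> R7 @ bar 3 tick 0 v(1,): B4->A3 leap 14st
  -> R3 @ bar 3 tick 1 v(0, 1): C4 above A3
  -> R3 @ bar 3 tick 2 v(0, 1): C4 above A3
  -> R3 @ bar 3 tick 3 v(0, 1): C4 above A3
  -> R7 @ bar 4 tick 0 v(1,): A3->G4 leap 10st
  -> R1 @ bar 5 tick 0 v(1, 2): G4/D5 P5 -> A4/E5 P5 similar

(1, 0, R1, (1, 2))
(2, 0, R2, (0, 1))
(2, 0, R4, (0, 2))
(2, 0, R7, (2,))
(3, 0, R2, (1, 2))
(3, 0, R3, (0, 1))
(3, 0, R7, (1,))
(3, 1, R3, (0, 1))
(3, 2, R3, (0, 1))
(3, 3, R3, (0, 1))
(4, 0, R7, (1,))
(5, 0, R1, (1, 2))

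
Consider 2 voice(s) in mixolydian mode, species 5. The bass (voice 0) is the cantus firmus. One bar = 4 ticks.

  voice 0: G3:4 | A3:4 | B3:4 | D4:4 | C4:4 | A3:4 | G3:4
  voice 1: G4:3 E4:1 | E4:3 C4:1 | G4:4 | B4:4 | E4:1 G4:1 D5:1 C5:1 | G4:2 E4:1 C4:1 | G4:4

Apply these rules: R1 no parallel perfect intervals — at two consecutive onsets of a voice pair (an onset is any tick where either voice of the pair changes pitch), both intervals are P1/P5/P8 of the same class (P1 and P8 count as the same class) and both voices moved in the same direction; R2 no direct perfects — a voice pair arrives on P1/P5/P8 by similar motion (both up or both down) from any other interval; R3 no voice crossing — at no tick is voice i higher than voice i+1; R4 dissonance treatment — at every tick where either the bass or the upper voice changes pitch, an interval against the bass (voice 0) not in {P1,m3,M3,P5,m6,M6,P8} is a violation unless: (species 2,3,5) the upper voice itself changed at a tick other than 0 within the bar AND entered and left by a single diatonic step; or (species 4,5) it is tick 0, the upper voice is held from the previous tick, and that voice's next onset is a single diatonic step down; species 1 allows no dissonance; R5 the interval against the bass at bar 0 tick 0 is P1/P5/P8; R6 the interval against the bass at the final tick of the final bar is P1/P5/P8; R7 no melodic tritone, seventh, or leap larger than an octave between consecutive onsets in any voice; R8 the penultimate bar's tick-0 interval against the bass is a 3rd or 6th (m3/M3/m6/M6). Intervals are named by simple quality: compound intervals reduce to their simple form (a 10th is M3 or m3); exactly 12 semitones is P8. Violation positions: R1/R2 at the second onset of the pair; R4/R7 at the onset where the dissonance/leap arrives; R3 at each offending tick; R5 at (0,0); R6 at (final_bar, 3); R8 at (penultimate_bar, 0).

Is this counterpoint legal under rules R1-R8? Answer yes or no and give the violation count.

No (3 violations)

bar 0: v0=G3 v1=G4 (P8)
bar 1: v0=A3 v1=E4 (P5)
bar 2: v0=B3 v1=G4 (m6)
bar 3: v0=D4 v1=B4 (M6)
bar 4: v0=C4 v1=E4 (M3)
bar 5: v0=A3 v1=G4 (m7)
bar 6: v0=G3 v1=G4 (P8)
  R4 @ bar4.2: C4/D5 M2 untreated
  R4 @ bar5.0: A3/G4 m7 untreated
  R8 @ bar5.0: penult m7 not 3rd/6th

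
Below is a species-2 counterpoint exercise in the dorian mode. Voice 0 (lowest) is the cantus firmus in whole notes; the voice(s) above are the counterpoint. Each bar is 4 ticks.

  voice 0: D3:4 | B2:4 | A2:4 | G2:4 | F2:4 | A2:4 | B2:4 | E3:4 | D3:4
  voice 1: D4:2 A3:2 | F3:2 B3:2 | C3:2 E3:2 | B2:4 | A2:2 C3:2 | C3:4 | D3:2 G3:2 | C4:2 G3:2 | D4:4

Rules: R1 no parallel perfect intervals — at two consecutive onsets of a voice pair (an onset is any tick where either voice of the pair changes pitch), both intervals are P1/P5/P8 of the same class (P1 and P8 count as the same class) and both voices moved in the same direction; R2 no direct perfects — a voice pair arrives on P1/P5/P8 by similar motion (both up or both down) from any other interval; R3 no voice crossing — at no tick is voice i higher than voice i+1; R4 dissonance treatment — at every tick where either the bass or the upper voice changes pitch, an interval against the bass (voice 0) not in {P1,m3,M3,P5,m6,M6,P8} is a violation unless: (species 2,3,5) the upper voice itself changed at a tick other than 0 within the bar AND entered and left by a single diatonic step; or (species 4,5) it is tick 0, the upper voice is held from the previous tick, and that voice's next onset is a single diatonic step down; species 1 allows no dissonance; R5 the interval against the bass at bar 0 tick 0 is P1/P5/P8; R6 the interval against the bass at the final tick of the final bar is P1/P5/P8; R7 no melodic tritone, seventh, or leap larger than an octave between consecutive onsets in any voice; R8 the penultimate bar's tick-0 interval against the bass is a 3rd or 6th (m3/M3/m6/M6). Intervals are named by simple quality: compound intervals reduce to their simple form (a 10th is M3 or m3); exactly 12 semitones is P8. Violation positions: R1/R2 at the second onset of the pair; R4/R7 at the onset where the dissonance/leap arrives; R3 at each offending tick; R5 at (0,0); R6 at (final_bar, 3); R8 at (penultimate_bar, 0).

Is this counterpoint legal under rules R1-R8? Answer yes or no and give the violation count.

bar 0: v0=D3 v1=D4 (P8)
bar 1: v0=B2 v1=F3 (TT)
bar 2: v0=A2 v1=C3 (m3)
bar 3: v0=G2 v1=B2 (M3)
bar 4: v0=F2 v1=A2 (M3)
bar 5: v0=A2 v1=C3 (m3)
bar 6: v0=B2 v1=D3 (m3)
bar 7: v0=E3 v1=C4 (m6)
bar 8: v0=D3 v1=D4 (P8)
  R4 @ bar1.0: B2/F3 TT untreated
  R7 @ bar1.2: F3->B3 leap 6st
  R7 @ bar2.0: B3->C3 leap 11st

No (3 violations)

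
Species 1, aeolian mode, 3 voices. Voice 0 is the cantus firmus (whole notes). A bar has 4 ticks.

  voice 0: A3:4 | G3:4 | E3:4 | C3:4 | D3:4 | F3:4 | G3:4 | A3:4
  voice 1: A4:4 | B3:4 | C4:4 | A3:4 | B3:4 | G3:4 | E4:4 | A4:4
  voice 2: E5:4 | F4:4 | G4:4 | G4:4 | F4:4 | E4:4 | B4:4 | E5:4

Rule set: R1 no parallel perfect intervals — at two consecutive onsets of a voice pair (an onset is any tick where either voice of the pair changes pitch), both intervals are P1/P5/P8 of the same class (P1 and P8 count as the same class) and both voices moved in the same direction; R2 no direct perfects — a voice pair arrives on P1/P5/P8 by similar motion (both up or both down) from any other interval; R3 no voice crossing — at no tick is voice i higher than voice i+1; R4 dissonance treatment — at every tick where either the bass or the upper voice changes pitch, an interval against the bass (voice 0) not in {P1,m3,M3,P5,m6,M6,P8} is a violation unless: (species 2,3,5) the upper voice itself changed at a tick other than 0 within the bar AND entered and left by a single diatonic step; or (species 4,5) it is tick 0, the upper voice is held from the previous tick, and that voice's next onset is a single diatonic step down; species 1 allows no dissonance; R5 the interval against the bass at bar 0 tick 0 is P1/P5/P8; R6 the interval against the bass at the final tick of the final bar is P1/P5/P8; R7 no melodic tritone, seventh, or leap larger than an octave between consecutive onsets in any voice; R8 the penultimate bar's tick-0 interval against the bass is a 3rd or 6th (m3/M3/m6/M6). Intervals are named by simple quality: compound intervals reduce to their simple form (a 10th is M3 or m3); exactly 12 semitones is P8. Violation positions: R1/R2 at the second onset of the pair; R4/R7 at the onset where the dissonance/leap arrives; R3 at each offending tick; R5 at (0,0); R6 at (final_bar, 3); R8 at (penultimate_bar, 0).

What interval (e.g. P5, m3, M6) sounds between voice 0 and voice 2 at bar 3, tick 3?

voice 0=C3 voice 2=G4 -> P5

P5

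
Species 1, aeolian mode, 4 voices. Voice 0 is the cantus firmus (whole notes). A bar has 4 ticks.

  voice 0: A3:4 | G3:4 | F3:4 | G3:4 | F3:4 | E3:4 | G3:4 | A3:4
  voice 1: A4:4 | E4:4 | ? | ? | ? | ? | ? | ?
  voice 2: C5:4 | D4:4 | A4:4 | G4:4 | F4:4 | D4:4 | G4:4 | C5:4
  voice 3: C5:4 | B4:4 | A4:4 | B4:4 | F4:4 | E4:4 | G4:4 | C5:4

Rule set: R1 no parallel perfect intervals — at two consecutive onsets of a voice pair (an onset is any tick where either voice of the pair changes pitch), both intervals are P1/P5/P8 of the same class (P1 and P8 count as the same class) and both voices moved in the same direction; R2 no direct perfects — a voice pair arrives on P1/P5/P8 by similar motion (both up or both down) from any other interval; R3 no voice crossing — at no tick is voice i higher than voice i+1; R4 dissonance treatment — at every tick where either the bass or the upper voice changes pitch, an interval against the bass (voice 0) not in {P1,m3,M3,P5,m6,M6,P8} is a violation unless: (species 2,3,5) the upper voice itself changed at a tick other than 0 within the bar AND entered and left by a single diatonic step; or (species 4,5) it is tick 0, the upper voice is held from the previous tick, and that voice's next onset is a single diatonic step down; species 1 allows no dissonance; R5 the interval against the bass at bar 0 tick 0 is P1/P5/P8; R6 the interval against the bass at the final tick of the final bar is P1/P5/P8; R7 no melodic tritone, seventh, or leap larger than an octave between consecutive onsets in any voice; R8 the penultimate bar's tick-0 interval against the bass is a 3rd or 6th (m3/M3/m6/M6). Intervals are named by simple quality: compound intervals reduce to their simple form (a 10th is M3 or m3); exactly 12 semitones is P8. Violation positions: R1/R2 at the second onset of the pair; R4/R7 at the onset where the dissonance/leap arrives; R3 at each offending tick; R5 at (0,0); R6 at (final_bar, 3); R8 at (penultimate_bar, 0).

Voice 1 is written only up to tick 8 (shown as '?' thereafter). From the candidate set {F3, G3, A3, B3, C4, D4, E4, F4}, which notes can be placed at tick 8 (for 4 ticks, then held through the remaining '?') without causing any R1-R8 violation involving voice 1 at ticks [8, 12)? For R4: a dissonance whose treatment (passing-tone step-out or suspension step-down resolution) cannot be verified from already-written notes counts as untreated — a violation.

F3: violates R2,R7
G3: violates R4
A3: violates R2
B3: violates R4
C4: violates R2
D4: violates R1
E4: violates R4
F4: legal

{F4}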